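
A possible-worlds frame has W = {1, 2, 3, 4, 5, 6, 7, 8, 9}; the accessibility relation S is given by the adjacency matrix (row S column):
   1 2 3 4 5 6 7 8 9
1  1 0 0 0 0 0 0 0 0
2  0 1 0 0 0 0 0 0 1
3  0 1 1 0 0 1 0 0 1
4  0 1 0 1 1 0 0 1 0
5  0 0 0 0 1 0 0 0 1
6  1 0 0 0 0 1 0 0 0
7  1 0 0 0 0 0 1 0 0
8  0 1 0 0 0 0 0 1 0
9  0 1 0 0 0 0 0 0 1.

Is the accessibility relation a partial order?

No

Reflexive: yes — every world is S-related to itself.
Transitive: no — 3 S 6 and 6 S 1, but not 3 S 1.
Antisymmetric: no — 2 S 9 and 9 S 2 with 2 ≠ 9.
So S is not a partial order.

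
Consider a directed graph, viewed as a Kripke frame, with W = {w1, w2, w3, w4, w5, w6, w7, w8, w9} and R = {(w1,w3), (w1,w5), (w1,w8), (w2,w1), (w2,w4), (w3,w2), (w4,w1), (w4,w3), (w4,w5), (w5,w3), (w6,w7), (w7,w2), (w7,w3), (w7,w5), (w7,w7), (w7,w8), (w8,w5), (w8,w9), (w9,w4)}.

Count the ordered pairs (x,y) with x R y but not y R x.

18

Enumerating: (w1,w3), (w1,w5), (w1,w8), (w2,w1), (w2,w4), (w3,w2), (w4,w1), (w4,w3), (w4,w5), (w5,w3), (w6,w7), (w7,w2), (w7,w3), (w7,w5), (w7,w8), (w8,w5), (w8,w9), (w9,w4).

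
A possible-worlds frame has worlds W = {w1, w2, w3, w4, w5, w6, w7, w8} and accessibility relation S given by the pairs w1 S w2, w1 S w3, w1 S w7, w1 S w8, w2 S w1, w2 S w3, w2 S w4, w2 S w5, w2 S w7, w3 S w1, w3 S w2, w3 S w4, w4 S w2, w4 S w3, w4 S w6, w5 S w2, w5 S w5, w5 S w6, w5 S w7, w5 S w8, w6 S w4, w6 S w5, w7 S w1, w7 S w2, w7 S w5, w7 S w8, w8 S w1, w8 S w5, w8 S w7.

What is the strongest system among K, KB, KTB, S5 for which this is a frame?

KB

Symmetric (axiom B): yes — every pair in S has its reverse in S.
Reflexive (axiom T): no — w1 is not related to itself.
Euclidean (axiom 5): no — w1 S w2 and w1 S w8, but not w2 S w8.
So F validates K, KB; KTB would additionally require S to be reflexive. The strongest is KB.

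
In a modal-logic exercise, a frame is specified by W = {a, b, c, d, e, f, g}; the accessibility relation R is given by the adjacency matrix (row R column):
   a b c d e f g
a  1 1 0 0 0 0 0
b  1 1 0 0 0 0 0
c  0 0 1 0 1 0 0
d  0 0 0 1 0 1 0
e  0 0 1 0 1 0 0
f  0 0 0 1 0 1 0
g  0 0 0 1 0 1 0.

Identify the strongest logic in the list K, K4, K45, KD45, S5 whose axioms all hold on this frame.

Transitive (axiom 4): yes — every two-step R-path is closed by a direct edge.
Euclidean (axiom 5): yes — any two successors of a common world are R-related.
Serial (axiom D): yes — every world has a successor (e.g. a R a).
Reflexive (axiom T): no — g is not related to itself.
So F validates K, K4, K45, KD45; S5 would additionally require R to be reflexive. The strongest is KD45.

KD45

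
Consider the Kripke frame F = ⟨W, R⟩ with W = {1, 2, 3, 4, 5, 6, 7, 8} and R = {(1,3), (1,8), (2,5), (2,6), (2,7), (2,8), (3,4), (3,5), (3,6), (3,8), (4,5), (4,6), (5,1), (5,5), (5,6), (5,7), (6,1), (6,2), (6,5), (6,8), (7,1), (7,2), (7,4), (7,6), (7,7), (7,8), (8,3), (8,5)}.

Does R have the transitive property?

Transitive: no — 1 R 3 and 3 R 4, but not 1 R 4.

No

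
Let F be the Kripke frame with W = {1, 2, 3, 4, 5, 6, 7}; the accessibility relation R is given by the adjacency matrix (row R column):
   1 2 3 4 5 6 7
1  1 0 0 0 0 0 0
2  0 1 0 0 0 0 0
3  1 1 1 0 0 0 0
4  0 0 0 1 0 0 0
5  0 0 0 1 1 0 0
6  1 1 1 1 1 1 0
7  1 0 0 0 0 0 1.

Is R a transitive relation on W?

Transitive: yes — every two-step R-path is closed by a direct edge.

Yes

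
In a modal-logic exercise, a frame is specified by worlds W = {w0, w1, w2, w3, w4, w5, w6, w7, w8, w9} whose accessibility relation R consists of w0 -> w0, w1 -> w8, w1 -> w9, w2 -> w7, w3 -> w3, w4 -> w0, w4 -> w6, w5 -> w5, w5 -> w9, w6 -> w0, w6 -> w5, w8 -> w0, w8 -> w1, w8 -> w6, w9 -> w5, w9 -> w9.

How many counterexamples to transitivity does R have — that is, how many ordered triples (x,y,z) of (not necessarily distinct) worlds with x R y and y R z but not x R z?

9

Enumerating: (w1,w8,w0), (w1,w8,w1), (w1,w8,w6), (w1,w9,w5), (w4,w6,w5), (w6,w5,w9), (w8,w1,w8), (w8,w1,w9), (w8,w6,w5).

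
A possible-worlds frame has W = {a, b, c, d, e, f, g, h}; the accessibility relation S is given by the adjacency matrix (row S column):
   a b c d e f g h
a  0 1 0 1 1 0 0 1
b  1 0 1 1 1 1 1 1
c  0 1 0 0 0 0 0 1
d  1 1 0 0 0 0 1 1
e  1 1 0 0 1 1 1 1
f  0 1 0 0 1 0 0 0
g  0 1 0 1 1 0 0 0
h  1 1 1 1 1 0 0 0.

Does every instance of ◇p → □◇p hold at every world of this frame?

No

Axiom 5 corresponds to the accessibility relation being Euclidean.
Euclidean: no — a S d and a S e, but not d S e.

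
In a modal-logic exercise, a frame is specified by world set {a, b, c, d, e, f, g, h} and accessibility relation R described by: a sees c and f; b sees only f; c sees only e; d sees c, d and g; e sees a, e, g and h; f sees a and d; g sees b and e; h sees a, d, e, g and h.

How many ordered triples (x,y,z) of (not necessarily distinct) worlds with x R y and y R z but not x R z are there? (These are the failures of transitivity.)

27

Enumerating: (a,c,e), (a,f,a), (a,f,d), (b,f,a), (b,f,d), (c,e,a), (c,e,g), (c,e,h), (d,c,e), (d,g,b), (d,g,e), (e,a,c), … and 15 more.
Total: 27.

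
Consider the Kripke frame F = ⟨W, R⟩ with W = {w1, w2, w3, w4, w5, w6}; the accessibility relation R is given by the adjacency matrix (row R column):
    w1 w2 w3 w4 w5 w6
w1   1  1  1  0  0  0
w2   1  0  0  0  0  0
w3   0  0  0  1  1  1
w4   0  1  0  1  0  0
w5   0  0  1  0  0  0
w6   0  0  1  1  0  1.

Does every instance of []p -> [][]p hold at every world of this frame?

No

The schema 4 characterises exactly the transitive frames.
Transitive: no — w1 R w3 and w3 R w4, but not w1 R w4.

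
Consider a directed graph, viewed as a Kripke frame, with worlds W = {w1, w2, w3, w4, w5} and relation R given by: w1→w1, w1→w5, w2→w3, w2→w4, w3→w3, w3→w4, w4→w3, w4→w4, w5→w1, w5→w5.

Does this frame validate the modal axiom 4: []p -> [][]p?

Yes

By correspondence theory, 4 is valid on a frame iff R is transitive.
Transitive: yes — every two-step R-path is closed by a direct edge.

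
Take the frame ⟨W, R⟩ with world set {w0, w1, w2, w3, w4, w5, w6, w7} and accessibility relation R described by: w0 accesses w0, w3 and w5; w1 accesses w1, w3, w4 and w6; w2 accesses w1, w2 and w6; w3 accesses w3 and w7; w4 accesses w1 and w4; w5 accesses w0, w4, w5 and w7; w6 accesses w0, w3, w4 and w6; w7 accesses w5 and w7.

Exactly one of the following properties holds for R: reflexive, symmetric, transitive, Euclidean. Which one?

reflexive

Reflexive: yes — every world is R-related to itself.
Symmetric: no — w0 R w3 but not w3 R w0.
Transitive: no — w0 R w3 and w3 R w7, but not w0 R w7.
Euclidean: no — w0 R w3 and w0 R w5, but not w3 R w5.
Only reflexive holds.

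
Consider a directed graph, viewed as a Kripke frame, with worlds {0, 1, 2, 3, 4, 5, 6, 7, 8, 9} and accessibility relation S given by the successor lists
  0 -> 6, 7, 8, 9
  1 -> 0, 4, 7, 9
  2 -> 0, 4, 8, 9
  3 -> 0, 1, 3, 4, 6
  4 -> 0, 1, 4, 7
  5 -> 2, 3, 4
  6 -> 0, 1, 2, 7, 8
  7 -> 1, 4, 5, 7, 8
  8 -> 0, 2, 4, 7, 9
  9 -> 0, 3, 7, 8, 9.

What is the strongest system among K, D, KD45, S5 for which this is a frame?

Serial (axiom D): yes — every world has a successor (e.g. 0 S 6).
Euclidean (axiom 5): no — 0 S 6 and 0 S 9, but not 6 S 9.
Transitive (axiom 4): no — 0 S 6 and 6 S 1, but not 0 S 1.
Reflexive (axiom T): no — 0 is not related to itself.
So F validates K, D; KD45 would additionally require S to be Euclidean and transitive. The strongest is D.

D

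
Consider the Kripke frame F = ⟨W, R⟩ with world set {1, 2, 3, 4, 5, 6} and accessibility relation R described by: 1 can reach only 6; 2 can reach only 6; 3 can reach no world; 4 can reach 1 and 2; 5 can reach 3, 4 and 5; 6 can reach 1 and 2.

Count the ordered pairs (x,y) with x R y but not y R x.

Enumerating: (4,1), (4,2), (5,3), (5,4).

4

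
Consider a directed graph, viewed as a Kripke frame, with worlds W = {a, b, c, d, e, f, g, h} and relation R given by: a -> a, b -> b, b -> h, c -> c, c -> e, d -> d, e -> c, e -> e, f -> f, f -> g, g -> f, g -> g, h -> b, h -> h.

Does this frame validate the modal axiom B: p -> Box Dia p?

Yes

The schema B characterises exactly the symmetric frames.
Symmetric: yes — every pair in R has its reverse in R.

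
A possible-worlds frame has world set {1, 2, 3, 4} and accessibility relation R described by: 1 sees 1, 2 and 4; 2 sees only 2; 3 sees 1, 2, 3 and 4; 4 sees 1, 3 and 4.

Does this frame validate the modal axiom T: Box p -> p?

By correspondence theory, T is valid on a frame iff R is reflexive.
Reflexive: yes — every world is R-related to itself.

Yes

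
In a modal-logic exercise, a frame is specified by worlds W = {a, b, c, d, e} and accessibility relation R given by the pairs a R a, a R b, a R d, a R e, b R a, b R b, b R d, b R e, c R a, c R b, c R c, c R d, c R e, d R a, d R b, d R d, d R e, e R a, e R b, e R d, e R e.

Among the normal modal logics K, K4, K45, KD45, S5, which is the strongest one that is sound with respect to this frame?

K4

Transitive (axiom 4): yes — every two-step R-path is closed by a direct edge.
Euclidean (axiom 5): no — c R a and c R c, but not a R c.
Serial (axiom D): yes — every world has a successor (e.g. a R a).
Reflexive (axiom T): yes — every world is R-related to itself.
So F validates K, K4; K45 would additionally require R to be Euclidean. The strongest is K4.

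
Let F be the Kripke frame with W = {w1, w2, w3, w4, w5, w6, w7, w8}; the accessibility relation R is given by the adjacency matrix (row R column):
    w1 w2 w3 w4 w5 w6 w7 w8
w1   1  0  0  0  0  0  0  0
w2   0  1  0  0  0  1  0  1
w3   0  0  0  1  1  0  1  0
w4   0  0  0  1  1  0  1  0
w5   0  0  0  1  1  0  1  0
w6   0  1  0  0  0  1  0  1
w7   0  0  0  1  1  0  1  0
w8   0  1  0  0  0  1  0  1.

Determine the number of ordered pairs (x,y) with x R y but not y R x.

3

Enumerating: (w3,w4), (w3,w5), (w3,w7).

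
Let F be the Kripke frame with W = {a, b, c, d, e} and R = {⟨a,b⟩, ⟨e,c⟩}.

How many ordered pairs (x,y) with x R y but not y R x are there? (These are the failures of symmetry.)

2

Enumerating: (a,b), (e,c).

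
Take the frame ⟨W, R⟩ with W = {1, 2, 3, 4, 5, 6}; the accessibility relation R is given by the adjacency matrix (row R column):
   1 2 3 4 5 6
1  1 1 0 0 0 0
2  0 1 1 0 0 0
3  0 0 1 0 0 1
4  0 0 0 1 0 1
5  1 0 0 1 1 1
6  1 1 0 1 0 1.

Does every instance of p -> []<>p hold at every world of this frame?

The schema B characterises exactly the symmetric frames.
Symmetric: no — 1 R 2 but not 2 R 1.

No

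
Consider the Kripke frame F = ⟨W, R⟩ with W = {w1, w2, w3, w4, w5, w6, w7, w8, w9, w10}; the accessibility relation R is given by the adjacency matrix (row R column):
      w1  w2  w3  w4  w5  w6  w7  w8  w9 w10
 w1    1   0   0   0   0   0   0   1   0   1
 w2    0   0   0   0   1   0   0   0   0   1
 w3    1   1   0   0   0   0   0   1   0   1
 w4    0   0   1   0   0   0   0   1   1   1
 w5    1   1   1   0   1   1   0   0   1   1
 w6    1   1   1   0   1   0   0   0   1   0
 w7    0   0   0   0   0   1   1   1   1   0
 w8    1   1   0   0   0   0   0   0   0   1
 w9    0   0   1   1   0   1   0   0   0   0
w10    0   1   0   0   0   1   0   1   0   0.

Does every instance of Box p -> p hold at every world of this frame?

No

By correspondence theory, T is valid on a frame iff R is reflexive.
Reflexive: no — w2 is not related to itself.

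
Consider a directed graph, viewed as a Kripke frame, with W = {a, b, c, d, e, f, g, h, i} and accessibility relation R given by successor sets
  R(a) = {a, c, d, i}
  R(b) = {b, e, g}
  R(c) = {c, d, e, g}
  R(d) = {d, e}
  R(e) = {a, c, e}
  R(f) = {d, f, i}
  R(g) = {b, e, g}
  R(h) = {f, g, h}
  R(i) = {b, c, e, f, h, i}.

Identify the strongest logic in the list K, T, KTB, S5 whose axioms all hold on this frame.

T

Reflexive (axiom T): yes — every world is R-related to itself.
Symmetric (axiom B): no — a R c but not c R a.
Euclidean (axiom 5): no — a R c and a R i, but not c R i.
So F validates K, T; KTB would additionally require R to be symmetric. The strongest is T.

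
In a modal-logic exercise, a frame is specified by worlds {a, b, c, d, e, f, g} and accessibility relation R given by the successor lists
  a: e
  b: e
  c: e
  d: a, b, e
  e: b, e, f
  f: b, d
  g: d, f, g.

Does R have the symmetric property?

No

Symmetric: no — a R e but not e R a.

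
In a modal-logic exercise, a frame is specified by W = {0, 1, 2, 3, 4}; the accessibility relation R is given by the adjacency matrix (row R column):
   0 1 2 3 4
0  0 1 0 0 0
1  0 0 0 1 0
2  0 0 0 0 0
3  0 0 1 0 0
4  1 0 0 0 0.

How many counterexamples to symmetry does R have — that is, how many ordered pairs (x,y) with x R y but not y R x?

Enumerating: (0,1), (1,3), (3,2), (4,0).

4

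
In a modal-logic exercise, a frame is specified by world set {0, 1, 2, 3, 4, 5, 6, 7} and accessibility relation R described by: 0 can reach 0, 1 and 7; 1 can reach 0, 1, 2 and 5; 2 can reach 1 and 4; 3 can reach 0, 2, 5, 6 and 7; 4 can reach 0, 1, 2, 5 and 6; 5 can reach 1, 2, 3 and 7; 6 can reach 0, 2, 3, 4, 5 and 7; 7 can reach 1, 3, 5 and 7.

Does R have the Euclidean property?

Euclidean: no — 0 R 1 and 0 R 7, but not 1 R 7.

No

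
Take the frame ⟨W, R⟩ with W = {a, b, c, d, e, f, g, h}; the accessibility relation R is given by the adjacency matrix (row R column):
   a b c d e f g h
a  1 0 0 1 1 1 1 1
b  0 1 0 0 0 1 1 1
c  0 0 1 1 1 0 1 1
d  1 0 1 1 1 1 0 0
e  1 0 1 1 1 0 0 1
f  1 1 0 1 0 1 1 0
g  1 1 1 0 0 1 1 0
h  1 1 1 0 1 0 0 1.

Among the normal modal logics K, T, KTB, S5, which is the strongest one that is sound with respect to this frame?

KTB

Reflexive (axiom T): yes — every world is R-related to itself.
Symmetric (axiom B): yes — every pair in R has its reverse in R.
Euclidean (axiom 5): no — a R d and a R g, but not d R g.
So F validates K, T, KTB; S5 would additionally require R to be Euclidean. The strongest is KTB.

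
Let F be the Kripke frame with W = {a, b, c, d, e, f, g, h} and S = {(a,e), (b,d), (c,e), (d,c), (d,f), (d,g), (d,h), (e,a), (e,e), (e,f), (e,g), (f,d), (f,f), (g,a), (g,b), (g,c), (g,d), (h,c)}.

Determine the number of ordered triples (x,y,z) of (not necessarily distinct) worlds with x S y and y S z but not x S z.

Enumerating: (a,e,a), (a,e,f), (a,e,g), (b,d,c), (b,d,f), (b,d,g), (b,d,h), (c,e,a), (c,e,f), (c,e,g), (d,c,e), (d,f,d), … and 16 more.
Total: 28.

28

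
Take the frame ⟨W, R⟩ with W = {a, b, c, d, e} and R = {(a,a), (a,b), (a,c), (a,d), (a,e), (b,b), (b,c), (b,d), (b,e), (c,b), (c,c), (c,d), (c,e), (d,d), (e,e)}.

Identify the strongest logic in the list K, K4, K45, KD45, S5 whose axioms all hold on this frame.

K4

Transitive (axiom 4): yes — every two-step R-path is closed by a direct edge.
Euclidean (axiom 5): no — a R d and a R b, but not d R b.
Serial (axiom D): yes — every world has a successor (e.g. a R a).
Reflexive (axiom T): yes — every world is R-related to itself.
So F validates K, K4; K45 would additionally require R to be Euclidean. The strongest is K4.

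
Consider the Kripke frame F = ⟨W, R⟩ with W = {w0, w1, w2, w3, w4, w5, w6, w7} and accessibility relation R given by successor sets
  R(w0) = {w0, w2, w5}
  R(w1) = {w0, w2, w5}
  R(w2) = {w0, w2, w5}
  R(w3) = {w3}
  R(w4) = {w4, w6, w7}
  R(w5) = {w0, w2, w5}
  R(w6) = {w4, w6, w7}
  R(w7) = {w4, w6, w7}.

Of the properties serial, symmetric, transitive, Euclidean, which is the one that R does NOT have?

Serial: yes — every world has a successor (e.g. w0 R w0).
Symmetric: no — w1 R w0 but not w0 R w1.
Transitive: yes — every two-step R-path is closed by a direct edge.
Euclidean: yes — any two successors of a common world are R-related.
Only symmetric fails.

symmetric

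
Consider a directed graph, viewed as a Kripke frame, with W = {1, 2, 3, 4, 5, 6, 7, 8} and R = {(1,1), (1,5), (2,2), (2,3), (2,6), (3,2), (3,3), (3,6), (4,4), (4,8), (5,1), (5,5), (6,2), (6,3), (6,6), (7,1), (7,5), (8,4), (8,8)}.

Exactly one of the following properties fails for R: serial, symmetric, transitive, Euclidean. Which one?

Serial: yes — every world has a successor (e.g. 1 R 1).
Symmetric: no — 7 R 1 but not 1 R 7.
Transitive: yes — every two-step R-path is closed by a direct edge.
Euclidean: yes — any two successors of a common world are R-related.
Only symmetric fails.

symmetric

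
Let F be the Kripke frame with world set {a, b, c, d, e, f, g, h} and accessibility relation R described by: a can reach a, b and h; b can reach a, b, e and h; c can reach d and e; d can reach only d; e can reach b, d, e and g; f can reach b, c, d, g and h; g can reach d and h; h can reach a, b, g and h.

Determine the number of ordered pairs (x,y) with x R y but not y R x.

10

Enumerating: (c,d), (c,e), (e,d), (e,g), (f,b), (f,c), (f,d), (f,g), (f,h), (g,d).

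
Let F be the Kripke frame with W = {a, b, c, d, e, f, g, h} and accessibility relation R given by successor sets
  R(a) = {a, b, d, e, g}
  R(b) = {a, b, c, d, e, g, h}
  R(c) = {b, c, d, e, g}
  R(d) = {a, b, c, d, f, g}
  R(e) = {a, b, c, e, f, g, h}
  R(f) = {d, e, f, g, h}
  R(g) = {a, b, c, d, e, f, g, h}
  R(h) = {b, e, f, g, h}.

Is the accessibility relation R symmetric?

Symmetric: yes — every pair in R has its reverse in R.

Yes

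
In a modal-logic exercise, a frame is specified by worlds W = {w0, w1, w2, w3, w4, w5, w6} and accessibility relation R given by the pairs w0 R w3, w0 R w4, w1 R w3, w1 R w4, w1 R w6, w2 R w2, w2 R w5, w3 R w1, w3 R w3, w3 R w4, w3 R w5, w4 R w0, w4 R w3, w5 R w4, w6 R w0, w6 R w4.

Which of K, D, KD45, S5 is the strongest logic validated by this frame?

D

Serial (axiom D): yes — every world has a successor (e.g. w0 R w3).
Euclidean (axiom 5): no — w1 R w3 and w1 R w6, but not w3 R w6.
Transitive (axiom 4): no — w0 R w3 and w3 R w1, but not w0 R w1.
Reflexive (axiom T): no — w0 is not related to itself.
So F validates K, D; KD45 would additionally require R to be Euclidean and transitive. The strongest is D.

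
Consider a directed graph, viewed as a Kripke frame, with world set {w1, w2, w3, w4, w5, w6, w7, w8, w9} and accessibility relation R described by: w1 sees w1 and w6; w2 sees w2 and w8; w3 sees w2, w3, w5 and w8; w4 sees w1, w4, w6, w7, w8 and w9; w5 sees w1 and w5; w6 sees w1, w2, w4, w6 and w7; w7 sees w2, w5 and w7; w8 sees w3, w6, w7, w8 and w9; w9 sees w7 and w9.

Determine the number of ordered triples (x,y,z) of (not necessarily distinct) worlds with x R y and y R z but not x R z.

31

Enumerating: (w1,w6,w2), (w1,w6,w4), (w1,w6,w7), (w2,w8,w3), (w2,w8,w6), (w2,w8,w7), (w2,w8,w9), (w3,w5,w1), (w3,w8,w6), (w3,w8,w7), (w3,w8,w9), (w4,w6,w2), … and 19 more.
Total: 31.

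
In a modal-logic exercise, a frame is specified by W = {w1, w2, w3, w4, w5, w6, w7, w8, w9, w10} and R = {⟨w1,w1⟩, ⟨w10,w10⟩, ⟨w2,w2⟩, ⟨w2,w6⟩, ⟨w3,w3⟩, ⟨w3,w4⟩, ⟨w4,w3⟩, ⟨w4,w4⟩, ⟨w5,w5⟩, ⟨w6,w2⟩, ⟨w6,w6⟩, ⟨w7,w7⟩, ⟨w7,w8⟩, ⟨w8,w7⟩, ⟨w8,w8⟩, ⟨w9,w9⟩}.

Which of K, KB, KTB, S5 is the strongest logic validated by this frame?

S5

Symmetric (axiom B): yes — every pair in R has its reverse in R.
Reflexive (axiom T): yes — every world is R-related to itself.
Euclidean (axiom 5): yes — any two successors of a common world are R-related.
So F validates K, KB, KTB, S5. The strongest is S5.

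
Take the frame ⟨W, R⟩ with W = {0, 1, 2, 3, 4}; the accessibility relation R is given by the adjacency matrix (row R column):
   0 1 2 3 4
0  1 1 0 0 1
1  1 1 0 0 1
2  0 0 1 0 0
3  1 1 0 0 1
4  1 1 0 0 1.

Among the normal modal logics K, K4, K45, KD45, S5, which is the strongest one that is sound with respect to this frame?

KD45

Transitive (axiom 4): yes — every two-step R-path is closed by a direct edge.
Euclidean (axiom 5): yes — any two successors of a common world are R-related.
Serial (axiom D): yes — every world has a successor (e.g. 0 R 0).
Reflexive (axiom T): no — 3 is not related to itself.
So F validates K, K4, K45, KD45; S5 would additionally require R to be reflexive. The strongest is KD45.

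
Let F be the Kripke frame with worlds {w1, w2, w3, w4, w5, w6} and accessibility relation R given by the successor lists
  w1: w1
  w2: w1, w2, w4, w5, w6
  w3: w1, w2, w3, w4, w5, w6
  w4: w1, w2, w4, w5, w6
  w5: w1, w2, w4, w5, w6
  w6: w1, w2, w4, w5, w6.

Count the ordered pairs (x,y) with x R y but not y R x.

9

Enumerating: (w2,w1), (w3,w1), (w3,w2), (w3,w4), (w3,w5), (w3,w6), (w4,w1), (w5,w1), (w6,w1).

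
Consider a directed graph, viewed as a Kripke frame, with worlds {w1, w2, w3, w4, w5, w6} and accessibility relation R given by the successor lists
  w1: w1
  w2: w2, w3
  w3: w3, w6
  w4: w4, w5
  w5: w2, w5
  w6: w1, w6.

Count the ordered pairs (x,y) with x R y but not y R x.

Enumerating: (w2,w3), (w3,w6), (w4,w5), (w5,w2), (w6,w1).

5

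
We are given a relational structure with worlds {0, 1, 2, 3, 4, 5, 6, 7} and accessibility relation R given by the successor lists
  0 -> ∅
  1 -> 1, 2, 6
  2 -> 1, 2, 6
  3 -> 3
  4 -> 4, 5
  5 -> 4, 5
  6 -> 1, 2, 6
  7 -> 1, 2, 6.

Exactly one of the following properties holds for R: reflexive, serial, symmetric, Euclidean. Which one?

Reflexive: no — 0 is not related to itself.
Serial: no — 0 has no R-successor.
Symmetric: no — 7 R 1 but not 1 R 7.
Euclidean: yes — any two successors of a common world are R-related.
Only Euclidean holds.

Euclidean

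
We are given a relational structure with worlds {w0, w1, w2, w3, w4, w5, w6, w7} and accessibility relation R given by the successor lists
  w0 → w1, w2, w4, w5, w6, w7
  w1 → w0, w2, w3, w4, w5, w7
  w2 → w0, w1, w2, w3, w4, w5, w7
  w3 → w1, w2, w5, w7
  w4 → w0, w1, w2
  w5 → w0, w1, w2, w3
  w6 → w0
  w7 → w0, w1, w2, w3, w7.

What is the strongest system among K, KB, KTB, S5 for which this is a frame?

KB

Symmetric (axiom B): yes — every pair in R has its reverse in R.
Reflexive (axiom T): no — w0 is not related to itself.
Euclidean (axiom 5): no — w0 R w1 and w0 R w6, but not w1 R w6.
So F validates K, KB; KTB would additionally require R to be reflexive. The strongest is KB.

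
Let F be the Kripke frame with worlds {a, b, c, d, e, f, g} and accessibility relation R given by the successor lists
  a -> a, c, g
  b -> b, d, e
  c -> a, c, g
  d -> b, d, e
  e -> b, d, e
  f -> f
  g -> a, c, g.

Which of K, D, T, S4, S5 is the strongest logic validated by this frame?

S5

Serial (axiom D): yes — every world has a successor (e.g. a R a).
Reflexive (axiom T): yes — every world is R-related to itself.
Transitive (axiom 4): yes — every two-step R-path is closed by a direct edge.
Euclidean (axiom 5): yes — any two successors of a common world are R-related.
So F validates K, D, T, S4, S5. The strongest is S5.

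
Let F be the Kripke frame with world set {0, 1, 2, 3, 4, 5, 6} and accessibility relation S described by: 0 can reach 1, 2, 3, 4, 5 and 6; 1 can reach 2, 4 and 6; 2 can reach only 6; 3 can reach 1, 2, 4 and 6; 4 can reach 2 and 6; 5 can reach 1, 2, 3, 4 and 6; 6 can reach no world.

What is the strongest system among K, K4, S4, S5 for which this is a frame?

K4

Transitive (axiom 4): yes — every two-step S-path is closed by a direct edge.
Reflexive (axiom T): no — 0 is not related to itself.
Euclidean (axiom 5): no — 0 S 1 and 0 S 3, but not 1 S 3.
So F validates K, K4; S4 would additionally require S to be reflexive. The strongest is K4.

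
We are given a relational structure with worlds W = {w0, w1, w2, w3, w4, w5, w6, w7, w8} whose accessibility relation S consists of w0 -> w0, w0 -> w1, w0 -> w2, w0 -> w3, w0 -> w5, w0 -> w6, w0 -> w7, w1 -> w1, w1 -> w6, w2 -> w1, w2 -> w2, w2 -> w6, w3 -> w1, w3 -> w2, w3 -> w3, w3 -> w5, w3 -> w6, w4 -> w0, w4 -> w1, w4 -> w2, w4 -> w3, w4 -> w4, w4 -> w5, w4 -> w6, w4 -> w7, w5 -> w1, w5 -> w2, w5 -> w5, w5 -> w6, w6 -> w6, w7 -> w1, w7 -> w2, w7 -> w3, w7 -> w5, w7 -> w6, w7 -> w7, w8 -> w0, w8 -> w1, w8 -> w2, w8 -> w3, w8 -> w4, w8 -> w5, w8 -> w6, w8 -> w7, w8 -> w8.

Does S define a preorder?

Reflexive: yes — every world is S-related to itself.
Transitive: yes — every two-step S-path is closed by a direct edge.
So S is a preorder.

Yes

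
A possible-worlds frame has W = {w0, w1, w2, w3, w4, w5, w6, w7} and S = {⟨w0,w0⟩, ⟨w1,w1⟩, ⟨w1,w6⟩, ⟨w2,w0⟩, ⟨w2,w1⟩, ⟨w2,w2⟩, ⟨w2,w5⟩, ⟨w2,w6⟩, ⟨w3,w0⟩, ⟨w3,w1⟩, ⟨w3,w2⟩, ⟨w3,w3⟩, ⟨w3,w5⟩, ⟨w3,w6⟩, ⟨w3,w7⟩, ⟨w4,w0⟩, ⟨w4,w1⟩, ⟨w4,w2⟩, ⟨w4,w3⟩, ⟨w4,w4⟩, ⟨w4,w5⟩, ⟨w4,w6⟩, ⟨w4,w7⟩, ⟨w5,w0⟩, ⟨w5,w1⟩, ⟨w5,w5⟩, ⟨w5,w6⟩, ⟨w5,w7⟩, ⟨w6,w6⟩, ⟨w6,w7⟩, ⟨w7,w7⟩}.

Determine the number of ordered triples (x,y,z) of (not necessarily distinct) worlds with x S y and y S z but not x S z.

Enumerating: (w1,w6,w7), (w2,w5,w7), (w2,w6,w7).

3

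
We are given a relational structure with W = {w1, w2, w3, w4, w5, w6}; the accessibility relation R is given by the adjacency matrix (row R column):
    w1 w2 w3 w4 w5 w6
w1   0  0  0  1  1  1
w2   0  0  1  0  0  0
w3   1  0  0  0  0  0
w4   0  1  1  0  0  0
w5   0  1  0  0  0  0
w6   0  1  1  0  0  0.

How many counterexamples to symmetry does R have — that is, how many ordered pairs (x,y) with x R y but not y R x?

Enumerating: (w1,w4), (w1,w5), (w1,w6), (w2,w3), (w3,w1), (w4,w2), (w4,w3), (w5,w2), (w6,w2), (w6,w3).

10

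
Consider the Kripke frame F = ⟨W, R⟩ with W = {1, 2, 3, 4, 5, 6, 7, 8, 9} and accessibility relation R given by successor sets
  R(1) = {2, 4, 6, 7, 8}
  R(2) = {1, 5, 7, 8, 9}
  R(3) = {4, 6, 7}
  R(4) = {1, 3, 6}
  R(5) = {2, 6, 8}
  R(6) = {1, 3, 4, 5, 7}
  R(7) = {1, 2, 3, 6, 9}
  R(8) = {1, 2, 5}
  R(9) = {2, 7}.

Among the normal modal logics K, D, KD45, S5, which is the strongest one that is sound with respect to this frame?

Serial (axiom D): yes — every world has a successor (e.g. 1 R 2).
Euclidean (axiom 5): no — 1 R 2 and 1 R 4, but not 2 R 4.
Transitive (axiom 4): no — 1 R 2 and 2 R 5, but not 1 R 5.
Reflexive (axiom T): no — 1 is not related to itself.
So F validates K, D; KD45 would additionally require R to be Euclidean and transitive. The strongest is D.

D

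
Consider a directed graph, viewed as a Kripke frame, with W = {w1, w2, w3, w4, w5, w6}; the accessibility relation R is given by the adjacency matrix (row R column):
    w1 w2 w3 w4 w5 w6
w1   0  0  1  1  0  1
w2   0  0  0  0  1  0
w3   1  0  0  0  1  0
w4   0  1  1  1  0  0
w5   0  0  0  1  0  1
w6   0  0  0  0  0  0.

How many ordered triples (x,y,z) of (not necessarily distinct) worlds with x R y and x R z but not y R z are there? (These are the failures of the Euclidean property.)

Enumerating: (w1,w3,w3), (w1,w3,w4), (w1,w3,w6), (w1,w4,w6), (w1,w6,w3), (w1,w6,w4), (w1,w6,w6), (w2,w5,w5), (w3,w1,w1), (w3,w1,w5), (w3,w5,w1), (w3,w5,w5), … and 9 more.
Total: 21.

21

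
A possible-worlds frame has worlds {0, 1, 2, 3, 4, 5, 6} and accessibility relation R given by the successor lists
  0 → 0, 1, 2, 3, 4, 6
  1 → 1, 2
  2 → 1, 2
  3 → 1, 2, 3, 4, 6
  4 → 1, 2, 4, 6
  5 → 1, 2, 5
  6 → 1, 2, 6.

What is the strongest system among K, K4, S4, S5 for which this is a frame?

Transitive (axiom 4): yes — every two-step R-path is closed by a direct edge.
Reflexive (axiom T): yes — every world is R-related to itself.
Euclidean (axiom 5): no — 0 R 1 and 0 R 3, but not 1 R 3.
So F validates K, K4, S4; S5 would additionally require R to be Euclidean. The strongest is S4.

S4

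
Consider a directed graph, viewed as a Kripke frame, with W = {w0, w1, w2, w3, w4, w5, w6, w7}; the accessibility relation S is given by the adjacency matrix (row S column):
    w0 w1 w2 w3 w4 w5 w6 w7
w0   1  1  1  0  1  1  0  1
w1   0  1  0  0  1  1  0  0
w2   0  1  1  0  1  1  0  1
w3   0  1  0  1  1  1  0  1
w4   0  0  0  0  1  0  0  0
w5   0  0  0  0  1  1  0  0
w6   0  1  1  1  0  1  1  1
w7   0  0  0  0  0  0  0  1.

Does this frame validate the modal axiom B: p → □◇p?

No

Axiom B corresponds to the accessibility relation being symmetric.
Symmetric: no — w0 S w1 but not w1 S w0.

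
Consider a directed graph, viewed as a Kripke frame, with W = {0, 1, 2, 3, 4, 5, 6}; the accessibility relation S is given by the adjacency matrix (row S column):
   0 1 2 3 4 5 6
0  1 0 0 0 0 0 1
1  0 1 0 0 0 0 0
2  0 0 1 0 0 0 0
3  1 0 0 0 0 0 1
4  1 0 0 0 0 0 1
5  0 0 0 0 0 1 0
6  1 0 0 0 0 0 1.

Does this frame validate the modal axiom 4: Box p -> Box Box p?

Axiom 4 corresponds to the accessibility relation being transitive.
Transitive: yes — every two-step S-path is closed by a direct edge.

Yes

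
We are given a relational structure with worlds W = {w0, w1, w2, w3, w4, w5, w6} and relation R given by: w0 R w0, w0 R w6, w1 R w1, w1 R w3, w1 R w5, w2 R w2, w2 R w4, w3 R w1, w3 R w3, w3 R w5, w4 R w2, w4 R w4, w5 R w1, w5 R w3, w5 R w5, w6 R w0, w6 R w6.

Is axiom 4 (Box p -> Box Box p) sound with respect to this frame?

Yes

By correspondence theory, 4 is valid on a frame iff R is transitive.
Transitive: yes — every two-step R-path is closed by a direct edge.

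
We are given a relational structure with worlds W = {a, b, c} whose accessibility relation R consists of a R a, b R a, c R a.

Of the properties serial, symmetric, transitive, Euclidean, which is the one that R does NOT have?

symmetric

Serial: yes — every world has a successor (e.g. a R a).
Symmetric: no — b R a but not a R b.
Transitive: yes — every two-step R-path is closed by a direct edge.
Euclidean: yes — any two successors of a common world are R-related.
Only symmetric fails.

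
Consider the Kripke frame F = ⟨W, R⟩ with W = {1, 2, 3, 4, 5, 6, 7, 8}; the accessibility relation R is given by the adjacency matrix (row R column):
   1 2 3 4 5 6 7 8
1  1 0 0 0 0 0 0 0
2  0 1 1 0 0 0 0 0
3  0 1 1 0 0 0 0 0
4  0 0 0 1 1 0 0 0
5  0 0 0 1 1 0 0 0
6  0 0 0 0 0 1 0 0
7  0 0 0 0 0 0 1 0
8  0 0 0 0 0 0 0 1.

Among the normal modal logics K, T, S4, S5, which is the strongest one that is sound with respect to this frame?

S5

Reflexive (axiom T): yes — every world is R-related to itself.
Transitive (axiom 4): yes — every two-step R-path is closed by a direct edge.
Euclidean (axiom 5): yes — any two successors of a common world are R-related.
So F validates K, T, S4, S5. The strongest is S5.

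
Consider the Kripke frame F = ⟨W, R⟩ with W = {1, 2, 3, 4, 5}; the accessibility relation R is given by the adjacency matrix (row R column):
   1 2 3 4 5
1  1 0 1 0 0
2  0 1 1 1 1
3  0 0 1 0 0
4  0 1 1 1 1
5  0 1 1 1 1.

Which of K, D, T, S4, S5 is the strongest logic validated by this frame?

S4

Serial (axiom D): yes — every world has a successor (e.g. 1 R 1).
Reflexive (axiom T): yes — every world is R-related to itself.
Transitive (axiom 4): yes — every two-step R-path is closed by a direct edge.
Euclidean (axiom 5): no — 2 R 3 and 2 R 4, but not 3 R 4.
So F validates K, D, T, S4; S5 would additionally require R to be Euclidean. The strongest is S4.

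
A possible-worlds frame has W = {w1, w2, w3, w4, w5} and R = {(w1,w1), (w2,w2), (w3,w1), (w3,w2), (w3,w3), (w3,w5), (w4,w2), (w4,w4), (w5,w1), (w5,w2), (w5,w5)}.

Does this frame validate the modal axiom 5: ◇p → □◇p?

No

By correspondence theory, 5 is valid on a frame iff R is Euclidean.
Euclidean: no — w3 R w1 and w3 R w2, but not w1 R w2.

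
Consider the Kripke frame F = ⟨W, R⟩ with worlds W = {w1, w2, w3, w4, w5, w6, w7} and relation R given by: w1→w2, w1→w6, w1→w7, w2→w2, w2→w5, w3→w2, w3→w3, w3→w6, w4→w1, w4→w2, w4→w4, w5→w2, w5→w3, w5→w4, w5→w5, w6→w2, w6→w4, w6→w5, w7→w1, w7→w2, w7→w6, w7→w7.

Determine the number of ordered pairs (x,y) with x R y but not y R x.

13

Enumerating: (w1,w2), (w1,w6), (w3,w2), (w3,w6), (w4,w1), (w4,w2), (w5,w3), (w5,w4), (w6,w2), (w6,w4), (w6,w5), (w7,w2), (w7,w6).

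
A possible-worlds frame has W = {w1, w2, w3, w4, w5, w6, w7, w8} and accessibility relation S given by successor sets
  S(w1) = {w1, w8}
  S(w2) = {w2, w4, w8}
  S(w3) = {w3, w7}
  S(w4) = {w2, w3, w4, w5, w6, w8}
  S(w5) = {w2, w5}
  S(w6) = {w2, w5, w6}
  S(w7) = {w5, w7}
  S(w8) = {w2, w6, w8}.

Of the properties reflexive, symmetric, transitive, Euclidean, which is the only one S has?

reflexive

Reflexive: yes — every world is S-related to itself.
Symmetric: no — w1 S w8 but not w8 S w1.
Transitive: no — w1 S w8 and w8 S w2, but not w1 S w2.
Euclidean: no — w2 S w8 and w2 S w4, but not w8 S w4.
Only reflexive holds.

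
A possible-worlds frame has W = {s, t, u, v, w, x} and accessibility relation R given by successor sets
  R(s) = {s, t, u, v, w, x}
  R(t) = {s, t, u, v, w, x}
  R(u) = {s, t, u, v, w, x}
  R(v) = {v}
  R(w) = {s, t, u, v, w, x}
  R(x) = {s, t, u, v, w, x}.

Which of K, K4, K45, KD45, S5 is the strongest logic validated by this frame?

Transitive (axiom 4): yes — every two-step R-path is closed by a direct edge.
Euclidean (axiom 5): no — s R v and s R t, but not v R t.
Serial (axiom D): yes — every world has a successor (e.g. s R s).
Reflexive (axiom T): yes — every world is R-related to itself.
So F validates K, K4; K45 would additionally require R to be Euclidean. The strongest is K4.

K4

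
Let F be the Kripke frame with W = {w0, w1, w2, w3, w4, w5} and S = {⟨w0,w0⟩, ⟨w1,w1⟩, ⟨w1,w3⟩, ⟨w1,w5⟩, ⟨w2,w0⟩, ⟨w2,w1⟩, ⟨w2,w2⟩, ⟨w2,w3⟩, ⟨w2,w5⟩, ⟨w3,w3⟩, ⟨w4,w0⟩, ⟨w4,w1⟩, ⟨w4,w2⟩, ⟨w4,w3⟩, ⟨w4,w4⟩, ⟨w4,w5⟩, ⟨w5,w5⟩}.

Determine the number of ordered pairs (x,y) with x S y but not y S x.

Enumerating: (w1,w3), (w1,w5), (w2,w0), (w2,w1), (w2,w3), (w2,w5), (w4,w0), (w4,w1), (w4,w2), (w4,w3), (w4,w5).

11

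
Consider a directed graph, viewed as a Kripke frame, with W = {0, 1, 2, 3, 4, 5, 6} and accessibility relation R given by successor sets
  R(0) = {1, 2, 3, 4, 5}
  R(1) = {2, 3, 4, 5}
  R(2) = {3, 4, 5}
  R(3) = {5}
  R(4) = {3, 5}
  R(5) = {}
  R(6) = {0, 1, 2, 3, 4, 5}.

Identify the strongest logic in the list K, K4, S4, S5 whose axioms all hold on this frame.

K4

Transitive (axiom 4): yes — every two-step R-path is closed by a direct edge.
Reflexive (axiom T): no — 0 is not related to itself.
Euclidean (axiom 5): no — 0 R 2 and 0 R 1, but not 2 R 1.
So F validates K, K4; S4 would additionally require R to be reflexive. The strongest is K4.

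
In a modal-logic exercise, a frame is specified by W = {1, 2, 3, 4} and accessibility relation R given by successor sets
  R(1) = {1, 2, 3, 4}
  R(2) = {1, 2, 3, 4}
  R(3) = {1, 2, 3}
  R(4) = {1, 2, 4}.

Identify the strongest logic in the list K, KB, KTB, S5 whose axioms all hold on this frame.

Symmetric (axiom B): yes — every pair in R has its reverse in R.
Reflexive (axiom T): yes — every world is R-related to itself.
Euclidean (axiom 5): no — 1 R 3 and 1 R 4, but not 3 R 4.
So F validates K, KB, KTB; S5 would additionally require R to be Euclidean. The strongest is KTB.

KTB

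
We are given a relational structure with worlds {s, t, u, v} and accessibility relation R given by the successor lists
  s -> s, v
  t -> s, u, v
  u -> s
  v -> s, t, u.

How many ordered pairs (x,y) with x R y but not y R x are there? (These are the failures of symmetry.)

4

Enumerating: (t,s), (t,u), (u,s), (v,u).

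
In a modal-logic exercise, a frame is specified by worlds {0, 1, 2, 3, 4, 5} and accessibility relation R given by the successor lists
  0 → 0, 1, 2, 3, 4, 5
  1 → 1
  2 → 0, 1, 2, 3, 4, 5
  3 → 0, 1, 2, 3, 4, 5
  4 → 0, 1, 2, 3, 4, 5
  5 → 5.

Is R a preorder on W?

Reflexive: yes — every world is R-related to itself.
Transitive: yes — every two-step R-path is closed by a direct edge.
So R is a preorder.

Yes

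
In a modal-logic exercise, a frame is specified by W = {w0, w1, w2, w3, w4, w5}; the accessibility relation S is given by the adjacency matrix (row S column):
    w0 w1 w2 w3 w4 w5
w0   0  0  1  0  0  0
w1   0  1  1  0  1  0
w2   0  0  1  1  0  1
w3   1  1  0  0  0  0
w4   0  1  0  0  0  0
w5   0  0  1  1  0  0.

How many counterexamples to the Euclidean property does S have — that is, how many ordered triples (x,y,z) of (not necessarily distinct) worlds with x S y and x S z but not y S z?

13

Enumerating: (w1,w2,w1), (w1,w2,w4), (w1,w4,w2), (w1,w4,w4), (w2,w3,w2), (w2,w3,w3), (w2,w3,w5), (w2,w5,w5), (w3,w0,w0), (w3,w0,w1), (w3,w1,w0), (w5,w3,w2), (w5,w3,w3).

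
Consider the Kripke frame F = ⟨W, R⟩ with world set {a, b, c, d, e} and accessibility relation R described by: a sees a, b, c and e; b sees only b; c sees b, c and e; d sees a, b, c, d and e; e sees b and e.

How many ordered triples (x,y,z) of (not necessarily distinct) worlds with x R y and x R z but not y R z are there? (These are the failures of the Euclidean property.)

Enumerating: (a,b,a), (a,b,c), (a,b,e), (a,c,a), (a,e,a), (a,e,c), (c,b,c), (c,b,e), (c,e,c), (d,a,d), (d,b,a), (d,b,c), … and 8 more.
Total: 20.

20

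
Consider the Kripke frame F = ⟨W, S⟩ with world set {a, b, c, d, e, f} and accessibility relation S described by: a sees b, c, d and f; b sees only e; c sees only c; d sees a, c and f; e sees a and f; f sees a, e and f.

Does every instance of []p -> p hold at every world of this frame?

By correspondence theory, T is valid on a frame iff S is reflexive.
Reflexive: no — a is not related to itself.

No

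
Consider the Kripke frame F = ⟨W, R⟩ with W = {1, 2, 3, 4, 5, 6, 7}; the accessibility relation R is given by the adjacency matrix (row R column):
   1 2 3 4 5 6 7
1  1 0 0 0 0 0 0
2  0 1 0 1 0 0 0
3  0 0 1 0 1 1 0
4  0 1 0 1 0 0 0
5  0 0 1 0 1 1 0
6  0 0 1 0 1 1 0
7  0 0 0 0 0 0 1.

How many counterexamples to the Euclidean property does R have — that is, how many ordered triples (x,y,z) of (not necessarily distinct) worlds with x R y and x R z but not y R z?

0

R is Euclidean; there are no such tuples.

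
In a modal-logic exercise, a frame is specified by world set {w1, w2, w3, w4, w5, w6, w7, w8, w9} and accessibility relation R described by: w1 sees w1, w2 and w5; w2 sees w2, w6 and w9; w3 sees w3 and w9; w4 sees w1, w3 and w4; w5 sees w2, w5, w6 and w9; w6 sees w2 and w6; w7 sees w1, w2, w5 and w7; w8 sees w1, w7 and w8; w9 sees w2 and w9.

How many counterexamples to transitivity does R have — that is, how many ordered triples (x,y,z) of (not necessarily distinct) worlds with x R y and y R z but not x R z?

18

Enumerating: (w1,w2,w6), (w1,w2,w9), (w1,w5,w6), (w1,w5,w9), (w3,w9,w2), (w4,w1,w2), (w4,w1,w5), (w4,w3,w9), (w6,w2,w9), (w7,w2,w6), (w7,w2,w9), (w7,w5,w6), (w7,w5,w9), (w8,w1,w2), (w8,w1,w5), (w8,w7,w2), (w8,w7,w5), (w9,w2,w6).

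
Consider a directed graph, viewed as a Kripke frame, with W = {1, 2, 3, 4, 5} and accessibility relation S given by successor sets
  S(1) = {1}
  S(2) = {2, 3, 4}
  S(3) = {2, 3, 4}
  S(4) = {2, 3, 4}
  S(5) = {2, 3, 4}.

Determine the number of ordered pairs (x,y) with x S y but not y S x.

Enumerating: (5,2), (5,3), (5,4).

3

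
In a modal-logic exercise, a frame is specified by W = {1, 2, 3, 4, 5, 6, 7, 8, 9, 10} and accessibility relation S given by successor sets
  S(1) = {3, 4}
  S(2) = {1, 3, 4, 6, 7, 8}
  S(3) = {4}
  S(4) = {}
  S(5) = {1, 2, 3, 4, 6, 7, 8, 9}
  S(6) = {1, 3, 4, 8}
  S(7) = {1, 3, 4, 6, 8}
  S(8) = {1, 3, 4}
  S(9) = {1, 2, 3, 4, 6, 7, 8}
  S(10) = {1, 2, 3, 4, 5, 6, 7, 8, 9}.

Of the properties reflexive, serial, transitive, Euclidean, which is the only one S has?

transitive

Reflexive: no — 1 is not related to itself.
Serial: no — 4 has no S-successor.
Transitive: yes — every two-step S-path is closed by a direct edge.
Euclidean: no — 1 S 4 and 1 S 3, but not 4 S 3.
Only transitive holds.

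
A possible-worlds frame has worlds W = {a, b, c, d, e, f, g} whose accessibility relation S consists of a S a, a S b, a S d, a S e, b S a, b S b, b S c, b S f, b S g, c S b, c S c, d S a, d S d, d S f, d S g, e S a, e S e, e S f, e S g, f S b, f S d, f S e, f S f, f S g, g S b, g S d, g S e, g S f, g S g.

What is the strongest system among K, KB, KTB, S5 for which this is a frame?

Symmetric (axiom B): yes — every pair in S has its reverse in S.
Reflexive (axiom T): yes — every world is S-related to itself.
Euclidean (axiom 5): no — a S b and a S d, but not b S d.
So F validates K, KB, KTB; S5 would additionally require S to be Euclidean. The strongest is KTB.

KTB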